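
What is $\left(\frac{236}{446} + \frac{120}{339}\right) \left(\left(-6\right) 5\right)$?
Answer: $- \frac{667620}{25199} \approx -26.494$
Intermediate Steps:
$\left(\frac{236}{446} + \frac{120}{339}\right) \left(\left(-6\right) 5\right) = \left(236 \cdot \frac{1}{446} + 120 \cdot \frac{1}{339}\right) \left(-30\right) = \left(\frac{118}{223} + \frac{40}{113}\right) \left(-30\right) = \frac{22254}{25199} \left(-30\right) = - \frac{667620}{25199}$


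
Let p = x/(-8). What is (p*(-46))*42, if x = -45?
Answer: -21735/2 ≈ -10868.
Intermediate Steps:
p = 45/8 (p = -45/(-8) = -45*(-⅛) = 45/8 ≈ 5.6250)
(p*(-46))*42 = ((45/8)*(-46))*42 = -1035/4*42 = -21735/2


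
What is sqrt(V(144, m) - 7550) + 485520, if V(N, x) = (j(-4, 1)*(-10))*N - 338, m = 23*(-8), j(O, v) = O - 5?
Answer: 485520 + 4*sqrt(317) ≈ 4.8559e+5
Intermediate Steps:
j(O, v) = -5 + O
m = -184
V(N, x) = -338 + 90*N (V(N, x) = ((-5 - 4)*(-10))*N - 338 = (-9*(-10))*N - 338 = 90*N - 338 = -338 + 90*N)
sqrt(V(144, m) - 7550) + 485520 = sqrt((-338 + 90*144) - 7550) + 485520 = sqrt((-338 + 12960) - 7550) + 485520 = sqrt(12622 - 7550) + 485520 = sqrt(5072) + 485520 = 4*sqrt(317) + 485520 = 485520 + 4*sqrt(317)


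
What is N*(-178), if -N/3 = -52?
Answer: -27768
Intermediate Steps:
N = 156 (N = -3*(-52) = 156)
N*(-178) = 156*(-178) = -27768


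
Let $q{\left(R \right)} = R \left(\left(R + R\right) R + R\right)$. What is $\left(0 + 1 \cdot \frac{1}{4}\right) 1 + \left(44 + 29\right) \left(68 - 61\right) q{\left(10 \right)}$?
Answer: $\frac{4292401}{4} \approx 1.0731 \cdot 10^{6}$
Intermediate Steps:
$q{\left(R \right)} = R \left(R + 2 R^{2}\right)$ ($q{\left(R \right)} = R \left(2 R R + R\right) = R \left(2 R^{2} + R\right) = R \left(R + 2 R^{2}\right)$)
$\left(0 + 1 \cdot \frac{1}{4}\right) 1 + \left(44 + 29\right) \left(68 - 61\right) q{\left(10 \right)} = \left(0 + 1 \cdot \frac{1}{4}\right) 1 + \left(44 + 29\right) \left(68 - 61\right) 10^{2} \left(1 + 2 \cdot 10\right) = \left(0 + 1 \cdot \frac{1}{4}\right) 1 + 73 \cdot 7 \cdot 100 \left(1 + 20\right) = \left(0 + \frac{1}{4}\right) 1 + 511 \cdot 100 \cdot 21 = \frac{1}{4} \cdot 1 + 511 \cdot 2100 = \frac{1}{4} + 1073100 = \frac{4292401}{4}$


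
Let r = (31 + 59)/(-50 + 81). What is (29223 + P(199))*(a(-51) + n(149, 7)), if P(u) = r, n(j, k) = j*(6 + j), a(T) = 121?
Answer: 21033765648/31 ≈ 6.7851e+8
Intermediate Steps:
r = 90/31 ≈ 2.9032
P(u) = 90/31
(29223 + P(199))*(a(-51) + n(149, 7)) = (29223 + 90/31)*(121 + 149*(6 + 149)) = 906003*(121 + 149*155)/31 = 906003*(121 + 23095)/31 = (906003/31)*23216 = 21033765648/31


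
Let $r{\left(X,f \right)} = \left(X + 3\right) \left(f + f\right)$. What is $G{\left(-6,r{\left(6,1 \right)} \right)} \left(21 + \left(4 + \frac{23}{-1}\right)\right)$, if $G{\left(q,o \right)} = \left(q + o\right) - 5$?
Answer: $14$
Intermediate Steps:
$r{\left(X,f \right)} = 2 f \left(3 + X\right)$ ($r{\left(X,f \right)} = \left(3 + X\right) 2 f = 2 f \left(3 + X\right)$)
$G{\left(q,o \right)} = -5 + o + q$ ($G{\left(q,o \right)} = \left(o + q\right) - 5 = -5 + o + q$)
$G{\left(-6,r{\left(6,1 \right)} \right)} \left(21 + \left(4 + \frac{23}{-1}\right)\right) = \left(-5 + 2 \cdot 1 \left(3 + 6\right) - 6\right) \left(21 + \left(4 + \frac{23}{-1}\right)\right) = \left(-5 + 2 \cdot 1 \cdot 9 - 6\right) \left(21 + \left(4 + 23 \left(-1\right)\right)\right) = \left(-5 + 18 - 6\right) \left(21 + \left(4 - 23\right)\right) = 7 \left(21 - 19\right) = 7 \cdot 2 = 14$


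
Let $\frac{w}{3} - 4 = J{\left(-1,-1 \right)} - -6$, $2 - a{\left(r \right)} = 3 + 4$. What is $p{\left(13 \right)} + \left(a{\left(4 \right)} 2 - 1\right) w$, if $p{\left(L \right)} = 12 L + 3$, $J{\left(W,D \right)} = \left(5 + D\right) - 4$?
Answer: $-171$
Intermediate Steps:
$J{\left(W,D \right)} = 1 + D$
$a{\left(r \right)} = -5$ ($a{\left(r \right)} = 2 - \left(3 + 4\right) = 2 - 7 = -5$)
$w = 30$ ($w = 12 + 3 \left(\left(1 - 1\right) - -6\right) = 12 + 3 \left(0 + 6\right) = 12 + 3 \cdot 6 = 12 + 18 = 30$)
$p{\left(L \right)} = 3 + 12 L$
$p{\left(13 \right)} + \left(a{\left(4 \right)} 2 - 1\right) w = \left(3 + 12 \cdot 13\right) + \left(\left(-5\right) 2 - 1\right) 30 = \left(3 + 156\right) + \left(-10 - 1\right) 30 = 159 - 330 = -171$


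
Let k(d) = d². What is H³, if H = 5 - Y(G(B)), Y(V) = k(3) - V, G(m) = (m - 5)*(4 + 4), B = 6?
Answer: 64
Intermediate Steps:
G(m) = -40 + 8*m (G(m) = (-5 + m)*8 = -40 + 8*m)
Y(V) = 9 - V (Y(V) = 3² - V = 9 - V)
H = 4 (H = 5 - (9 - (-40 + 8*6)) = 5 - (9 - (-40 + 48)) = 5 - (9 - 1*8) = 5 - (9 - 8) = 5 - 1*1 = 5 - 1 = 4)
H³ = 4³ = 64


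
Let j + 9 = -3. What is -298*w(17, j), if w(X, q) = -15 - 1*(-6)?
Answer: 2682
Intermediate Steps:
j = -12 (j = -9 - 3 = -12)
w(X, q) = -9 (w(X, q) = -15 + 6 = -9)
-298*w(17, j) = -298*(-9) = 2682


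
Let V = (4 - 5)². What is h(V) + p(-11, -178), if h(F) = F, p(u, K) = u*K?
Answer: 1959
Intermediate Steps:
V = 1 (V = (-1)² = 1)
p(u, K) = K*u
h(V) + p(-11, -178) = 1 - 178*(-11) = 1 + 1958 = 1959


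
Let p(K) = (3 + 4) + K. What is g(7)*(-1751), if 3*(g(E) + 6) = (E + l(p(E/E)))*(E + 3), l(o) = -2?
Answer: -56032/3 ≈ -18677.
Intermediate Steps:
p(K) = 7 + K
g(E) = -6 + (-2 + E)*(3 + E)/3 (g(E) = -6 + ((E - 2)*(E + 3))/3 = -6 + ((-2 + E)*(3 + E))/3 = -6 + (-2 + E)*(3 + E)/3)
g(7)*(-1751) = (-8 + (⅓)*7 + (⅓)*7²)*(-1751) = (-8 + 7/3 + (⅓)*49)*(-1751) = (-8 + 7/3 + 49/3)*(-1751) = (32/3)*(-1751) = -56032/3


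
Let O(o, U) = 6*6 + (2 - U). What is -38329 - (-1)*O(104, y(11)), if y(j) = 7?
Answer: -38298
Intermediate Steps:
O(o, U) = 38 - U (O(o, U) = 36 + (2 - U) = 38 - U)
-38329 - (-1)*O(104, y(11)) = -38329 - (-1)*(38 - 1*7) = -38329 - (-1)*(38 - 7) = -38329 - (-1)*31 = -38329 - 1*(-31) = -38329 + 31 = -38298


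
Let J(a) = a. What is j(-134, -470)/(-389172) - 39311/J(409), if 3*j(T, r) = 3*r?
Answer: -7649274131/79585674 ≈ -96.114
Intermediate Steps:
j(T, r) = r (j(T, r) = (3*r)/3 = r)
j(-134, -470)/(-389172) - 39311/J(409) = -470/(-389172) - 39311/409 = -470*(-1/389172) - 39311*1/409 = 235/194586 - 39311/409 = -7649274131/79585674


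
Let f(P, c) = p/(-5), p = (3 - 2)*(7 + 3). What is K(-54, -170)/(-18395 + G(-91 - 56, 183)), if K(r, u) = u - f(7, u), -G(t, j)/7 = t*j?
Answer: -21/21239 ≈ -0.00098875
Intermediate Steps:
p = 10 (p = 1*10 = 10)
G(t, j) = -7*j*t (G(t, j) = -7*t*j = -7*j*t)
f(P, c) = -2 (f(P, c) = 10/(-5) = 10*(-1/5) = -2)
K(r, u) = 2 + u (K(r, u) = u - 1*(-2) = u + 2 = 2 + u)
K(-54, -170)/(-18395 + G(-91 - 56, 183)) = (2 - 170)/(-18395 - 7*183*(-91 - 56)) = -168/(-18395 - 7*183*(-147)) = -168/(-18395 + 188307) = -168/169912 = -168*1/169912 = -21/21239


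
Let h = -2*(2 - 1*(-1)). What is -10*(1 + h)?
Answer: 50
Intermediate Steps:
h = -6 (h = -2*(2 + 1) = -2*3 = -6)
-10*(1 + h) = -10*(1 - 6) = -10*(-5) = 50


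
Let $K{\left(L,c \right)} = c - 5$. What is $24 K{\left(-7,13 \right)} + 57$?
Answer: $249$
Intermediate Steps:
$K{\left(L,c \right)} = -5 + c$
$24 K{\left(-7,13 \right)} + 57 = 24 \left(-5 + 13\right) + 57 = 24 \cdot 8 + 57 = 192 + 57 = 249$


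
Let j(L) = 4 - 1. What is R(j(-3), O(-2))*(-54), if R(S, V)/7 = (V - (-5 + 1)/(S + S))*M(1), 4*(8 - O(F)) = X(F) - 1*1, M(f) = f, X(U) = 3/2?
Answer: -12915/4 ≈ -3228.8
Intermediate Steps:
X(U) = 3/2 (X(U) = 3*(½) = 3/2)
j(L) = 3
O(F) = 63/8 (O(F) = 8 - (3/2 - 1*1)/4 = 8 - (3/2 - 1)/4 = 8 - ¼*½ = 8 - ⅛ = 63/8)
R(S, V) = 7*V + 14/S (R(S, V) = 7*((V - (-5 + 1)/(S + S))*1) = 7*((V - (-4)/(2*S))*1) = 7*((V - (-4)*1/(2*S))*1) = 7*((V - (-2)/S)*1) = 7*((V + 2/S)*1) = 7*(V + 2/S) = 7*V + 14/S)
R(j(-3), O(-2))*(-54) = (7*(63/8) + 14/3)*(-54) = (441/8 + 14*(⅓))*(-54) = (441/8 + 14/3)*(-54) = (1435/24)*(-54) = -12915/4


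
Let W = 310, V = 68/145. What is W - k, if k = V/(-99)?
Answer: 4450118/14355 ≈ 310.00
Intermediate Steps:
V = 68/145 (V = 68*(1/145) = 68/145 ≈ 0.46897)
k = -68/14355 (k = (68/145)/(-99) = (68/145)*(-1/99) = -68/14355 ≈ -0.0047370)
W - k = 310 - 1*(-68/14355) = 310 + 68/14355 = 4450118/14355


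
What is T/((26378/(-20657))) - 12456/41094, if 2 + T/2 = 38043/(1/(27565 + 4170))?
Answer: -56935930183279181/30110487 ≈ -1.8909e+9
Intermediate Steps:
T = 2414589206 (T = -4 + 2*(38043/(1/(27565 + 4170))) = -4 + 2*(38043/(1/31735)) = -4 + 2*(38043*31735) = -4 + 2*1207294605 = -4 + 2414589210 = 2414589206)
T/((26378/(-20657))) - 12456/41094 = 2414589206/((26378/(-20657))) - 12456/41094 = 2414589206/((26378*(-1/20657))) - 12456*1/41094 = 2414589206/(-26378/20657) - 692/2283 = 2414589206*(-20657/26378) - 692/2283 = -24939084614171/13189 - 692/2283 = -56935930183279181/30110487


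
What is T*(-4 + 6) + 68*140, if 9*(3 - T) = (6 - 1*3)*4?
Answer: 28570/3 ≈ 9523.3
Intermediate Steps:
T = 5/3 (T = 3 - (6 - 1*3)*4/9 = 3 - (6 - 3)*4/9 = 3 - 4/3 = 5/3 ≈ 1.6667)
T*(-4 + 6) + 68*140 = 5*(-4 + 6)/3 + 68*140 = (5/3)*2 + 9520 = 10/3 + 9520 = 28570/3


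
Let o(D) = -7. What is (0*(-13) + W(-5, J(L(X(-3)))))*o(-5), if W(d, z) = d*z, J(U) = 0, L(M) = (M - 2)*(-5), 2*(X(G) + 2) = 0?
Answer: 0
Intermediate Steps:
X(G) = -2 (X(G) = -2 + (½)*0 = -2 + 0 = -2)
L(M) = 10 - 5*M (L(M) = (-2 + M)*(-5) = 10 - 5*M)
(0*(-13) + W(-5, J(L(X(-3)))))*o(-5) = (0*(-13) - 5*0)*(-7) = (0 + 0)*(-7) = 0*(-7) = 0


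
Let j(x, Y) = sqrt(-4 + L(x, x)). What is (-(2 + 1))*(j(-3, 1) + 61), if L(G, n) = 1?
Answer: -183 - 3*I*sqrt(3) ≈ -183.0 - 5.1962*I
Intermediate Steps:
j(x, Y) = I*sqrt(3) (j(x, Y) = sqrt(-4 + 1) = sqrt(-3) = I*sqrt(3))
(-(2 + 1))*(j(-3, 1) + 61) = (-(2 + 1))*(I*sqrt(3) + 61) = (-1*3)*(61 + I*sqrt(3)) = -3*(61 + I*sqrt(3)) = -183 - 3*I*sqrt(3)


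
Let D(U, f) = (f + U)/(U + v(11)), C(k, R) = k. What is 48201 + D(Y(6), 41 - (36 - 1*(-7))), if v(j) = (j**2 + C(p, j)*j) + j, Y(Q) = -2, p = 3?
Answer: 7856759/163 ≈ 48201.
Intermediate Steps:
v(j) = j**2 + 4*j (v(j) = (j**2 + 3*j) + j = j**2 + 4*j)
D(U, f) = (U + f)/(165 + U) (D(U, f) = (f + U)/(U + 11*(4 + 11)) = (U + f)/(U + 11*15) = (U + f)/(U + 165) = (U + f)/(165 + U))
48201 + D(Y(6), 41 - (36 - 1*(-7))) = 48201 + (-2 + (41 - (36 - 1*(-7))))/(165 - 2) = 48201 + (-2 + (41 - (36 + 7)))/163 = 48201 + (-2 + (41 - 1*43))/163 = 48201 + (-2 + (41 - 43))/163 = 48201 + (-2 - 2)/163 = 48201 + (1/163)*(-4) = 48201 - 4/163 = 7856759/163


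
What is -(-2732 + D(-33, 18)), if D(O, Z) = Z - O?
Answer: 2681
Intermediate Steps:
-(-2732 + D(-33, 18)) = -(-2732 + (18 - 1*(-33))) = -(-2732 + (18 + 33)) = -(-2732 + 51) = -1*(-2681) = 2681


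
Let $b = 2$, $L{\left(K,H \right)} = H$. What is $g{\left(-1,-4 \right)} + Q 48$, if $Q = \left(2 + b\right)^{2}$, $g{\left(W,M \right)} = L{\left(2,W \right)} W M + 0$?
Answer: $764$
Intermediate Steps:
$g{\left(W,M \right)} = M W^{2}$ ($g{\left(W,M \right)} = W W M + 0 = W^{2} M + 0 = M W^{2} + 0 = M W^{2}$)
$Q = 16$ ($Q = \left(2 + 2\right)^{2} = 4^{2} = 16$)
$g{\left(-1,-4 \right)} + Q 48 = - 4 \left(-1\right)^{2} + 16 \cdot 48 = \left(-4\right) 1 + 768 = -4 + 768 = 764$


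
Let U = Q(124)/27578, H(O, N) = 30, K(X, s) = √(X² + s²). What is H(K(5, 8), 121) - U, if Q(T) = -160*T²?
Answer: 1643750/13789 ≈ 119.21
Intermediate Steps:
U = -1230080/13789 (U = -160*124²/27578 = -160*15376*(1/27578) = -2460160*1/27578 = -1230080/13789 ≈ -89.207)
H(K(5, 8), 121) - U = 30 - 1*(-1230080/13789) = 30 + 1230080/13789 = 1643750/13789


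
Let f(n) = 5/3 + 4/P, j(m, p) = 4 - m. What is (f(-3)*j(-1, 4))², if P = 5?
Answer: 1369/9 ≈ 152.11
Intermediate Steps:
f(n) = 37/15 (f(n) = 5/3 + 4/5 = 5*(⅓) + 4*(⅕) = 5/3 + ⅘ = 37/15)
(f(-3)*j(-1, 4))² = (37*(4 - 1*(-1))/15)² = (37*(4 + 1)/15)² = ((37/15)*5)² = (37/3)² = 1369/9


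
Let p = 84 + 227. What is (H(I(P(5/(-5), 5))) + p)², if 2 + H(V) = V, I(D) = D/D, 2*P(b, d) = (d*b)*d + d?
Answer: 96100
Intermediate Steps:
P(b, d) = d/2 + b*d²/2 (P(b, d) = ((d*b)*d + d)/2 = ((b*d)*d + d)/2 = (b*d² + d)/2 = (d + b*d²)/2 = d/2 + b*d²/2)
p = 311
I(D) = 1
H(V) = -2 + V
(H(I(P(5/(-5), 5))) + p)² = ((-2 + 1) + 311)² = (-1 + 311)² = 310² = 96100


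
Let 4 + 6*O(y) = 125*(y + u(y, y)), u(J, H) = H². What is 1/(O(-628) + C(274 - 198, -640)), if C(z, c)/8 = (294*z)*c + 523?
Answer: -3/318581540 ≈ -9.4167e-9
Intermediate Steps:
C(z, c) = 4184 + 2352*c*z (C(z, c) = 8*((294*z)*c + 523) = 8*(294*c*z + 523) = 8*(523 + 294*c*z) = 4184 + 2352*c*z)
O(y) = -⅔ + 125*y/6 + 125*y²/6 (O(y) = -⅔ + (125*(y + y²))/6 = -⅔ + (125*y + 125*y²)/6 = -⅔ + (125*y/6 + 125*y²/6) = -⅔ + 125*y/6 + 125*y²/6)
1/(O(-628) + C(274 - 198, -640)) = 1/((-⅔ + (125/6)*(-628) + (125/6)*(-628)²) + (4184 + 2352*(-640)*(274 - 198))) = 1/((-⅔ - 39250/3 + (125/6)*394384) + (4184 + 2352*(-640)*76)) = 1/((-⅔ - 39250/3 + 24649000/3) + (4184 - 114401280)) = 1/(24609748/3 - 114397096) = 1/(-318581540/3) = -3/318581540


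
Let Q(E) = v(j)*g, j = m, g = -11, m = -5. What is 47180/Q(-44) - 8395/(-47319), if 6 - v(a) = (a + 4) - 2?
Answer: -743893105/1561527 ≈ -476.39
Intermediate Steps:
j = -5
v(a) = 4 - a (v(a) = 6 - ((a + 4) - 2) = 6 - ((4 + a) - 2) = 6 - (2 + a) = 6 + (-2 - a) = 4 - a)
Q(E) = -99 (Q(E) = (4 - 1*(-5))*(-11) = (4 + 5)*(-11) = 9*(-11) = -99)
47180/Q(-44) - 8395/(-47319) = 47180/(-99) - 8395/(-47319) = 47180*(-1/99) - 8395*(-1/47319) = -47180/99 + 8395/47319 = -743893105/1561527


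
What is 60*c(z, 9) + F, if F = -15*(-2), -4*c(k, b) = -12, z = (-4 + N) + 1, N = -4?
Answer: 210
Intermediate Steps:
z = -7 (z = (-4 - 4) + 1 = -8 + 1 = -7)
c(k, b) = 3 (c(k, b) = -¼*(-12) = 3)
F = 30
60*c(z, 9) + F = 60*3 + 30 = 180 + 30 = 210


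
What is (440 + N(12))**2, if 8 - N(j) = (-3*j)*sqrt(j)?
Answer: 216256 + 64512*sqrt(3) ≈ 3.2799e+5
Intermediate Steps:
N(j) = 8 + 3*j**(3/2) (N(j) = 8 - (-3*j)*sqrt(j) = 8 - (-3)*j**(3/2) = 8 + 3*j**(3/2))
(440 + N(12))**2 = (440 + (8 + 3*12**(3/2)))**2 = (440 + (8 + 3*(24*sqrt(3))))**2 = (440 + (8 + 72*sqrt(3)))**2 = (448 + 72*sqrt(3))**2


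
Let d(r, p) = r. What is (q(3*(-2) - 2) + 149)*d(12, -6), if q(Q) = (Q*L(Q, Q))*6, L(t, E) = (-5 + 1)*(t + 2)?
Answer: -12036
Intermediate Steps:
L(t, E) = -8 - 4*t (L(t, E) = -4*(2 + t) = -8 - 4*t)
q(Q) = 6*Q*(-8 - 4*Q) (q(Q) = (Q*(-8 - 4*Q))*6 = 6*Q*(-8 - 4*Q))
(q(3*(-2) - 2) + 149)*d(12, -6) = (-24*(3*(-2) - 2)*(2 + (3*(-2) - 2)) + 149)*12 = (-24*(-6 - 2)*(2 + (-6 - 2)) + 149)*12 = (-24*(-8)*(2 - 8) + 149)*12 = (-24*(-8)*(-6) + 149)*12 = (-1152 + 149)*12 = -1003*12 = -12036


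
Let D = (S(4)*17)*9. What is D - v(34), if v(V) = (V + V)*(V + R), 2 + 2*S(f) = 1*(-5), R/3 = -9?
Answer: -2023/2 ≈ -1011.5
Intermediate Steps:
R = -27 (R = 3*(-9) = -27)
S(f) = -7/2 (S(f) = -1 + (1*(-5))/2 = -1 + (½)*(-5) = -1 - 5/2 = -7/2)
D = -1071/2 (D = -7/2*17*9 = -119/2*9 = -1071/2 ≈ -535.50)
v(V) = 2*V*(-27 + V) (v(V) = (V + V)*(V - 27) = (2*V)*(-27 + V) = 2*V*(-27 + V))
D - v(34) = -1071/2 - 2*34*(-27 + 34) = -1071/2 - 2*34*7 = -1071/2 - 1*476 = -1071/2 - 476 = -2023/2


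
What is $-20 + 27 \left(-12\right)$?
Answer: $-344$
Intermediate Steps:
$-20 + 27 \left(-12\right) = -20 - 324 = -344$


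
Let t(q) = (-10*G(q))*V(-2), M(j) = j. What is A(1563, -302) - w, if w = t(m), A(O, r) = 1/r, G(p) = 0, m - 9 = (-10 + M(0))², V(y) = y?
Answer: -1/302 ≈ -0.0033113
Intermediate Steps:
m = 109 (m = 9 + (-10 + 0)² = 9 + (-10)² = 9 + 100 = 109)
t(q) = 0 (t(q) = -10*0*(-2) = 0*(-2) = 0)
w = 0
A(1563, -302) - w = 1/(-302) - 1*0 = -1/302 + 0 = -1/302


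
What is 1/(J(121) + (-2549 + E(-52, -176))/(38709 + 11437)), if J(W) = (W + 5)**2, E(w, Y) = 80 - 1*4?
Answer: 50146/796115423 ≈ 6.2988e-5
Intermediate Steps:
E(w, Y) = 76 (E(w, Y) = 80 - 4 = 76)
J(W) = (5 + W)**2
1/(J(121) + (-2549 + E(-52, -176))/(38709 + 11437)) = 1/((5 + 121)**2 + (-2549 + 76)/(38709 + 11437)) = 1/(126**2 - 2473/50146) = 1/(15876 - 2473*1/50146) = 1/(15876 - 2473/50146) = 1/(796115423/50146) = 50146/796115423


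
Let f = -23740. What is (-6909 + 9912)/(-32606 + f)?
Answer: -1001/18782 ≈ -0.053296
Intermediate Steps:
(-6909 + 9912)/(-32606 + f) = (-6909 + 9912)/(-32606 - 23740) = 3003/(-56346) = 3003*(-1/56346) = -1001/18782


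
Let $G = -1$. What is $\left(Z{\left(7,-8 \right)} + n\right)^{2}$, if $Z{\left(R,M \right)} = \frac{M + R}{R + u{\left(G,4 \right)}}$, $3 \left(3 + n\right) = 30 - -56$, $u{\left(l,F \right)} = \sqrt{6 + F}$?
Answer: $\frac{988046}{1521} + \frac{1988 \sqrt{10}}{1521} \approx 653.74$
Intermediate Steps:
$n = \frac{77}{3}$ ($n = -3 + \frac{30 - -56}{3} = -3 + \frac{30 + 56}{3} = -3 + \frac{1}{3} \cdot 86 = -3 + \frac{86}{3} = \frac{77}{3} \approx 25.667$)
$Z{\left(R,M \right)} = \frac{M + R}{R + \sqrt{10}}$ ($Z{\left(R,M \right)} = \frac{M + R}{R + \sqrt{6 + 4}} = \frac{M + R}{R + \sqrt{10}}$)
$\left(Z{\left(7,-8 \right)} + n\right)^{2} = \left(\frac{-8 + 7}{7 + \sqrt{10}} + \frac{77}{3}\right)^{2} = \left(\frac{1}{7 + \sqrt{10}} \left(-1\right) + \frac{77}{3}\right)^{2} = \left(- \frac{1}{7 + \sqrt{10}} + \frac{77}{3}\right)^{2} = \left(\frac{77}{3} - \frac{1}{7 + \sqrt{10}}\right)^{2}$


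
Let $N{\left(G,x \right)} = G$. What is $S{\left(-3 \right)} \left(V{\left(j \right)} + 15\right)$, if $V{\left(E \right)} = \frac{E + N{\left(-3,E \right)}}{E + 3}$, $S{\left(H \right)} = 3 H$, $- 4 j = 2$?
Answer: $- \frac{612}{5} \approx -122.4$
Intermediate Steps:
$j = - \frac{1}{2}$ ($j = \left(- \frac{1}{4}\right) 2 = - \frac{1}{2} \approx -0.5$)
$V{\left(E \right)} = \frac{-3 + E}{3 + E}$ ($V{\left(E \right)} = \frac{E - 3}{E + 3} = \frac{-3 + E}{3 + E}$)
$S{\left(-3 \right)} \left(V{\left(j \right)} + 15\right) = 3 \left(-3\right) \left(\frac{-3 - \frac{1}{2}}{3 - \frac{1}{2}} + 15\right) = - 9 \left(\frac{1}{\frac{5}{2}} \left(- \frac{7}{2}\right) + 15\right) = - 9 \left(\frac{2}{5} \left(- \frac{7}{2}\right) + 15\right) = - 9 \left(- \frac{7}{5} + 15\right) = \left(-9\right) \frac{68}{5} = - \frac{612}{5}$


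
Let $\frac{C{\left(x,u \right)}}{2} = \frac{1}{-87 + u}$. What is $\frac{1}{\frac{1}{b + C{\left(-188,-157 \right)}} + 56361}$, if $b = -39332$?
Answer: $\frac{4798505}{270448540183} \approx 1.7743 \cdot 10^{-5}$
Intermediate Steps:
$C{\left(x,u \right)} = \frac{2}{-87 + u}$
$\frac{1}{\frac{1}{b + C{\left(-188,-157 \right)}} + 56361} = \frac{1}{\frac{1}{-39332 + \frac{2}{-87 - 157}} + 56361} = \frac{1}{\frac{1}{-39332 + \frac{2}{-244}} + 56361} = \frac{1}{\frac{1}{-39332 + 2 \left(- \frac{1}{244}\right)} + 56361} = \frac{1}{\frac{1}{-39332 - \frac{1}{122}} + 56361} = \frac{1}{\frac{1}{- \frac{4798505}{122}} + 56361} = \frac{1}{- \frac{122}{4798505} + 56361} = \frac{1}{\frac{270448540183}{4798505}} = \frac{4798505}{270448540183}$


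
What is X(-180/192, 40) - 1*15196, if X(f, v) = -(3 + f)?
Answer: -243169/16 ≈ -15198.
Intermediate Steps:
X(f, v) = -3 - f
X(-180/192, 40) - 1*15196 = (-3 - (-180)/192) - 1*15196 = (-3 - (-180)/192) - 15196 = (-3 - 1*(-15/16)) - 15196 = (-3 + 15/16) - 15196 = -33/16 - 15196 = -243169/16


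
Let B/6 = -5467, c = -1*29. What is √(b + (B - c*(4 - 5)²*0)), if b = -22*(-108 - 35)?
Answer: 2*I*√7414 ≈ 172.21*I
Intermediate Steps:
c = -29
b = 3146 (b = -22*(-143) = 3146)
B = -32802 (B = 6*(-5467) = -32802)
√(b + (B - c*(4 - 5)²*0)) = √(3146 + (-32802 - (-29*(4 - 5)²)*0)) = √(3146 + (-32802 - (-29*(-1)²)*0)) = √(3146 + (-32802 - (-29*1)*0)) = √(3146 + (-32802 - (-29)*0)) = √(3146 + (-32802 - 1*0)) = √(3146 + (-32802 + 0)) = √(3146 - 32802) = √(-29656) = 2*I*√7414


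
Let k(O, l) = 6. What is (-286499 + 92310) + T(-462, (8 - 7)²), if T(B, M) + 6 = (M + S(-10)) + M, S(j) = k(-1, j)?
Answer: -194187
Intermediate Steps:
S(j) = 6
T(B, M) = 2*M (T(B, M) = -6 + ((M + 6) + M) = -6 + ((6 + M) + M) = -6 + (6 + 2*M) = 2*M)
(-286499 + 92310) + T(-462, (8 - 7)²) = (-286499 + 92310) + 2*(8 - 7)² = -194189 + 2*1² = -194189 + 2*1 = -194189 + 2 = -194187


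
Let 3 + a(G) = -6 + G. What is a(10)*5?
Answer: 5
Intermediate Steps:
a(G) = -9 + G (a(G) = -3 + (-6 + G) = -9 + G)
a(10)*5 = (-9 + 10)*5 = 1*5 = 5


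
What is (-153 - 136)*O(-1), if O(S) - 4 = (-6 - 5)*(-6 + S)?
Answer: -23409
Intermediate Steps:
O(S) = 70 - 11*S (O(S) = 4 + (-6 - 5)*(-6 + S) = 4 - 11*(-6 + S) = 4 + (66 - 11*S) = 70 - 11*S)
(-153 - 136)*O(-1) = (-153 - 136)*(70 - 11*(-1)) = -289*(70 + 11) = -289*81 = -23409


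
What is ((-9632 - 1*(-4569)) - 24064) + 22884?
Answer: -6243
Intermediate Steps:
((-9632 - 1*(-4569)) - 24064) + 22884 = ((-9632 + 4569) - 24064) + 22884 = (-5063 - 24064) + 22884 = -29127 + 22884 = -6243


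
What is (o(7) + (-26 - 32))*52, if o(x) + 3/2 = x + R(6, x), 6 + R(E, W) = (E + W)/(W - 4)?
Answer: -8450/3 ≈ -2816.7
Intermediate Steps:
R(E, W) = -6 + (E + W)/(-4 + W) (R(E, W) = -6 + (E + W)/(W - 4) = -6 + (E + W)/(-4 + W))
o(x) = -3/2 + x + (30 - 5*x)/(-4 + x) (o(x) = -3/2 + (x + (24 + 6 - 5*x)/(-4 + x)) = -3/2 + (x + (30 - 5*x)/(-4 + x)) = -3/2 + x + (30 - 5*x)/(-4 + x))
(o(7) + (-26 - 32))*52 = ((36 + 7**2 - 21/2*7)/(-4 + 7) + (-26 - 32))*52 = ((36 + 49 - 147/2)/3 - 58)*52 = ((1/3)*(23/2) - 58)*52 = (23/6 - 58)*52 = -325/6*52 = -8450/3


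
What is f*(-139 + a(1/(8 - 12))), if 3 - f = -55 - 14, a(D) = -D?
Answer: -9990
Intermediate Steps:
f = 72 (f = 3 - (-55 - 14) = 3 - 1*(-69) = 3 + 69 = 72)
f*(-139 + a(1/(8 - 12))) = 72*(-139 - 1/(8 - 12)) = 72*(-139 - 1/(-4)) = 72*(-139 - 1*(-¼)) = 72*(-139 + ¼) = 72*(-555/4) = -9990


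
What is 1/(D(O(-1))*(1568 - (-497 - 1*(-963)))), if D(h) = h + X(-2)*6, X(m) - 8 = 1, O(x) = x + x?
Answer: 1/57304 ≈ 1.7451e-5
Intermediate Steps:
O(x) = 2*x
X(m) = 9 (X(m) = 8 + 1 = 9)
D(h) = 54 + h (D(h) = h + 9*6 = h + 54 = 54 + h)
1/(D(O(-1))*(1568 - (-497 - 1*(-963)))) = 1/((54 + 2*(-1))*(1568 - (-497 - 1*(-963)))) = 1/((54 - 2)*(1568 - (-497 + 963))) = 1/(52*(1568 - 1*466)) = 1/(52*(1568 - 466)) = 1/(52*1102) = 1/57304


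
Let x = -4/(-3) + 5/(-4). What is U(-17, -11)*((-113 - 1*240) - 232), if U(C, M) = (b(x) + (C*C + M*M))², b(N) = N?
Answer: -1574055665/16 ≈ -9.8378e+7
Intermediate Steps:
x = 1/12 (x = -4*(-⅓) + 5*(-¼) = 4/3 - 5/4 = 1/12 ≈ 0.083333)
U(C, M) = (1/12 + C² + M²)² (U(C, M) = (1/12 + (C*C + M*M))² = (1/12 + (C² + M²))² = (1/12 + C² + M²)²)
U(-17, -11)*((-113 - 1*240) - 232) = ((1 + 12*(-17)² + 12*(-11)²)²/144)*((-113 - 1*240) - 232) = ((1 + 12*289 + 12*121)²/144)*((-113 - 240) - 232) = ((1 + 3468 + 1452)²/144)*(-353 - 232) = ((1/144)*4921²)*(-585) = ((1/144)*24216241)*(-585) = (24216241/144)*(-585) = -1574055665/16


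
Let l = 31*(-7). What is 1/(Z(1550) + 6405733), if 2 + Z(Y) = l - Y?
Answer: 1/6403964 ≈ 1.5615e-7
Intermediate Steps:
l = -217
Z(Y) = -219 - Y (Z(Y) = -2 + (-217 - Y) = -219 - Y)
1/(Z(1550) + 6405733) = 1/((-219 - 1*1550) + 6405733) = 1/((-219 - 1550) + 6405733) = 1/(-1769 + 6405733) = 1/6403964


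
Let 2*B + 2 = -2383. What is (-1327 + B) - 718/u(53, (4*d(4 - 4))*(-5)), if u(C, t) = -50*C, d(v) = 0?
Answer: -6675957/2650 ≈ -2519.2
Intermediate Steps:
B = -2385/2 (B = -1 + (½)*(-2383) = -1 - 2383/2 = -2385/2 ≈ -1192.5)
(-1327 + B) - 718/u(53, (4*d(4 - 4))*(-5)) = (-1327 - 2385/2) - 718/((-50*53)) = -5039/2 - 718/(-2650) = -5039/2 - 718*(-1/2650) = -5039/2 + 359/1325 = -6675957/2650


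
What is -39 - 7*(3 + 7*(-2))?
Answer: 38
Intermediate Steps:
-39 - 7*(3 + 7*(-2)) = -39 - 7*(3 - 14) = -39 - 7*(-11) = -39 + 77 = 38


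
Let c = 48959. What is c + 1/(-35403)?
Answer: 1733295476/35403 ≈ 48959.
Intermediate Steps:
c + 1/(-35403) = 48959 + 1/(-35403) = 48959 - 1/35403 = 1733295476/35403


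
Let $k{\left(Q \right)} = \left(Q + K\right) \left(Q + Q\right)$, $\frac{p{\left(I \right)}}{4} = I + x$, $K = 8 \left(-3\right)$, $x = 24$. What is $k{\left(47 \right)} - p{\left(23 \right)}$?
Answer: $1974$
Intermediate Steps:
$K = -24$
$p{\left(I \right)} = 96 + 4 I$ ($p{\left(I \right)} = 4 \left(I + 24\right) = 4 \left(24 + I\right) = 96 + 4 I$)
$k{\left(Q \right)} = 2 Q \left(-24 + Q\right)$ ($k{\left(Q \right)} = \left(Q - 24\right) \left(Q + Q\right) = \left(-24 + Q\right) 2 Q = 2 Q \left(-24 + Q\right)$)
$k{\left(47 \right)} - p{\left(23 \right)} = 2 \cdot 47 \left(-24 + 47\right) - \left(96 + 4 \cdot 23\right) = 2 \cdot 47 \cdot 23 - \left(96 + 92\right) = 2162 - 188 = 1974$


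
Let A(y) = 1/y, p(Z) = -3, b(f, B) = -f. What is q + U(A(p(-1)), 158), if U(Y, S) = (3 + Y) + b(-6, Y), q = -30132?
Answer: -90370/3 ≈ -30123.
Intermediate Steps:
U(Y, S) = 9 + Y (U(Y, S) = (3 + Y) - 1*(-6) = (3 + Y) + 6 = 9 + Y)
q + U(A(p(-1)), 158) = -30132 + (9 + 1/(-3)) = -30132 + (9 - ⅓) = -30132 + 26/3 = -90370/3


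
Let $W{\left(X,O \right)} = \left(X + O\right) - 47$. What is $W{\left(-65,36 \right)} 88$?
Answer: $-6688$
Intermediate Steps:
$W{\left(X,O \right)} = -47 + O + X$ ($W{\left(X,O \right)} = \left(O + X\right) - 47 = -47 + O + X$)
$W{\left(-65,36 \right)} 88 = \left(-47 + 36 - 65\right) 88 = \left(-76\right) 88 = -6688$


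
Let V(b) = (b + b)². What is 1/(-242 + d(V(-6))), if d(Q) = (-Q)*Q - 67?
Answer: -1/21045 ≈ -4.7517e-5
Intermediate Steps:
V(b) = 4*b² (V(b) = (2*b)² = 4*b²)
d(Q) = -67 - Q² (d(Q) = -Q² - 67 = -67 - Q²)
1/(-242 + d(V(-6))) = 1/(-242 + (-67 - (4*(-6)²)²)) = 1/(-242 + (-67 - (4*36)²)) = 1/(-242 + (-67 - 1*144²)) = 1/(-242 + (-67 - 1*20736)) = 1/(-242 + (-67 - 20736)) = 1/(-242 - 20803) = 1/(-21045) = -1/21045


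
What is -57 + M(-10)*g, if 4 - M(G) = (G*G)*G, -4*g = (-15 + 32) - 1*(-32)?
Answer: -12356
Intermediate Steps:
g = -49/4 (g = -((-15 + 32) - 1*(-32))/4 = -(17 + 32)/4 = -¼*49 = -49/4 ≈ -12.250)
M(G) = 4 - G³ (M(G) = 4 - G*G*G = 4 - G²*G = 4 - G³)
-57 + M(-10)*g = -57 + (4 - 1*(-10)³)*(-49/4) = -57 + (4 - 1*(-1000))*(-49/4) = -57 + (4 + 1000)*(-49/4) = -57 + 1004*(-49/4) = -57 - 12299 = -12356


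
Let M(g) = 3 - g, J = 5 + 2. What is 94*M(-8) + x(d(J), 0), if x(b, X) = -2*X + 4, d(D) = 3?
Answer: 1038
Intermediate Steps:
J = 7
x(b, X) = 4 - 2*X
94*M(-8) + x(d(J), 0) = 94*(3 - 1*(-8)) + (4 - 2*0) = 94*(3 + 8) + (4 + 0) = 94*11 + 4 = 1034 + 4 = 1038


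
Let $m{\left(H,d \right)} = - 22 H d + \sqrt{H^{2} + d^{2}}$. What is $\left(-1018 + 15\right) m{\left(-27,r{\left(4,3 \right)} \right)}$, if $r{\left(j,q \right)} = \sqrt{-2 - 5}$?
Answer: $- 19057 \sqrt{2} - 595782 i \sqrt{7} \approx -26951.0 - 1.5763 \cdot 10^{6} i$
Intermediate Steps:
$r{\left(j,q \right)} = i \sqrt{7}$ ($r{\left(j,q \right)} = \sqrt{-7} = i \sqrt{7}$)
$m{\left(H,d \right)} = \sqrt{H^{2} + d^{2}} - 22 H d$ ($m{\left(H,d \right)} = - 22 H d + \sqrt{H^{2} + d^{2}} = \sqrt{H^{2} + d^{2}} - 22 H d$)
$\left(-1018 + 15\right) m{\left(-27,r{\left(4,3 \right)} \right)} = \left(-1018 + 15\right) \left(\sqrt{\left(-27\right)^{2} + \left(i \sqrt{7}\right)^{2}} - - 594 i \sqrt{7}\right) = - 1003 \left(\sqrt{729 - 7} + 594 i \sqrt{7}\right) = - 1003 \left(\sqrt{722} + 594 i \sqrt{7}\right) = - 1003 \left(19 \sqrt{2} + 594 i \sqrt{7}\right) = - 19057 \sqrt{2} - 595782 i \sqrt{7}$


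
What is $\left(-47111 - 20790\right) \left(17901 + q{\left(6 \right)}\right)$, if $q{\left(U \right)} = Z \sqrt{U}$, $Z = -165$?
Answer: $-1215495801 + 11203665 \sqrt{6} \approx -1.1881 \cdot 10^{9}$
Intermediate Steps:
$q{\left(U \right)} = - 165 \sqrt{U}$
$\left(-47111 - 20790\right) \left(17901 + q{\left(6 \right)}\right) = \left(-47111 - 20790\right) \left(17901 - 165 \sqrt{6}\right) = - 67901 \left(17901 - 165 \sqrt{6}\right) = -1215495801 + 11203665 \sqrt{6}$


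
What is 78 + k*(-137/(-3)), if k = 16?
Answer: 2426/3 ≈ 808.67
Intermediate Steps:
78 + k*(-137/(-3)) = 78 + 16*(-137/(-3)) = 78 + 16*(-137*(-1/3)) = 78 + 16*(137/3) = 78 + 2192/3 = 2426/3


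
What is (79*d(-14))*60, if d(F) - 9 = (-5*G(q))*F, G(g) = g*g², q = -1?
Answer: -289140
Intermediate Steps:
G(g) = g³
d(F) = 9 + 5*F (d(F) = 9 + (-5*(-1)³)*F = 9 + (-5*(-1))*F = 9 + 5*F)
(79*d(-14))*60 = (79*(9 + 5*(-14)))*60 = (79*(9 - 70))*60 = (79*(-61))*60 = -4819*60 = -289140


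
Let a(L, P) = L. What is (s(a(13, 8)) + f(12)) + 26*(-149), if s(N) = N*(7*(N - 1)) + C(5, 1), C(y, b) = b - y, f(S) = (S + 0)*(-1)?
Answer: -2798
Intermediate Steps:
f(S) = -S (f(S) = S*(-1) = -S)
s(N) = -4 + N*(-7 + 7*N) (s(N) = N*(7*(N - 1)) + (1 - 1*5) = N*(7*(-1 + N)) + (1 - 5) = N*(-7 + 7*N) - 4 = -4 + N*(-7 + 7*N))
(s(a(13, 8)) + f(12)) + 26*(-149) = ((-4 - 7*13 + 7*13**2) - 1*12) + 26*(-149) = ((-4 - 91 + 7*169) - 12) - 3874 = ((-4 - 91 + 1183) - 12) - 3874 = (1088 - 12) - 3874 = 1076 - 3874 = -2798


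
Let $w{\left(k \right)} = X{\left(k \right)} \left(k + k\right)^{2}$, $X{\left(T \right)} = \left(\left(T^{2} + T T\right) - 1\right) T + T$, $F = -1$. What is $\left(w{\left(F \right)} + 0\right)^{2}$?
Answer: $64$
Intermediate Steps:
$X{\left(T \right)} = T + T \left(-1 + 2 T^{2}\right)$ ($X{\left(T \right)} = \left(\left(T^{2} + T^{2}\right) - 1\right) T + T = \left(2 T^{2} - 1\right) T + T = \left(-1 + 2 T^{2}\right) T + T = T \left(-1 + 2 T^{2}\right) + T = T + T \left(-1 + 2 T^{2}\right)$)
$w{\left(k \right)} = 8 k^{5}$ ($w{\left(k \right)} = 2 k^{3} \left(k + k\right)^{2} = 2 k^{3} \left(2 k\right)^{2} = 2 k^{3} \cdot 4 k^{2} = 8 k^{5}$)
$\left(w{\left(F \right)} + 0\right)^{2} = \left(8 \left(-1\right)^{5} + 0\right)^{2} = \left(8 \left(-1\right) + 0\right)^{2} = \left(-8 + 0\right)^{2} = \left(-8\right)^{2} = 64$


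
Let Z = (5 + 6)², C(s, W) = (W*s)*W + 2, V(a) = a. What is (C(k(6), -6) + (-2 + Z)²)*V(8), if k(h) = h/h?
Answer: 113592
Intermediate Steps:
k(h) = 1
C(s, W) = 2 + s*W² (C(s, W) = s*W² + 2 = 2 + s*W²)
Z = 121 (Z = 11² = 121)
(C(k(6), -6) + (-2 + Z)²)*V(8) = ((2 + 1*(-6)²) + (-2 + 121)²)*8 = ((2 + 1*36) + 119²)*8 = ((2 + 36) + 14161)*8 = (38 + 14161)*8 = 14199*8 = 113592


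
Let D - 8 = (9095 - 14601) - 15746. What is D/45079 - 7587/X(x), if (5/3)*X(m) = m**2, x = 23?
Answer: -581262031/23846791 ≈ -24.375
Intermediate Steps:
X(m) = 3*m**2/5
D = -21244 (D = 8 + ((9095 - 14601) - 15746) = 8 + (-5506 - 15746) = 8 - 21252 = -21244)
D/45079 - 7587/X(x) = -21244/45079 - 7587/((3/5)*23**2) = -21244*1/45079 - 7587/((3/5)*529) = -21244/45079 - 7587/1587/5 = -21244/45079 - 7587*5/1587 = -21244/45079 - 12645/529 = -581262031/23846791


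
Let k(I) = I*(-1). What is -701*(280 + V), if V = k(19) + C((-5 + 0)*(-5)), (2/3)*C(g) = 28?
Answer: -212403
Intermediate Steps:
C(g) = 42 (C(g) = (3/2)*28 = 42)
k(I) = -I
V = 23 (V = -1*19 + 42 = -19 + 42 = 23)
-701*(280 + V) = -701*(280 + 23) = -701*303 = -212403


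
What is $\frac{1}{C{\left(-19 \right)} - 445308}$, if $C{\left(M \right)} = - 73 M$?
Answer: $- \frac{1}{443921} \approx -2.2527 \cdot 10^{-6}$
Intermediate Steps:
$\frac{1}{C{\left(-19 \right)} - 445308} = \frac{1}{\left(-73\right) \left(-19\right) - 445308} = \frac{1}{1387 - 445308} = \frac{1}{-443921} = - \frac{1}{443921}$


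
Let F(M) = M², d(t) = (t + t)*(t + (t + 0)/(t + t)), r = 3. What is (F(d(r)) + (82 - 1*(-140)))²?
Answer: 439569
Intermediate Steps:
d(t) = 2*t*(½ + t) (d(t) = (2*t)*(t + t/((2*t))) = (2*t)*(t + t*(1/(2*t))) = (2*t)*(t + ½) = (2*t)*(½ + t) = 2*t*(½ + t))
(F(d(r)) + (82 - 1*(-140)))² = ((3*(1 + 2*3))² + (82 - 1*(-140)))² = ((3*(1 + 6))² + (82 + 140))² = ((3*7)² + 222)² = (21² + 222)² = (441 + 222)² = 663² = 439569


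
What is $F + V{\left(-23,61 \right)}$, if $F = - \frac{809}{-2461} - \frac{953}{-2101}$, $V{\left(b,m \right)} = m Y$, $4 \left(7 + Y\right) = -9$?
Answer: $- \frac{11653776009}{20682244} \approx -563.47$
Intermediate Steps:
$Y = - \frac{37}{4}$ ($Y = -7 + \frac{1}{4} \left(-9\right) = -7 - \frac{9}{4} = - \frac{37}{4} \approx -9.25$)
$V{\left(b,m \right)} = - \frac{37 m}{4}$ ($V{\left(b,m \right)} = m \left(- \frac{37}{4}\right) = - \frac{37 m}{4}$)
$F = \frac{4045042}{5170561}$ ($F = \left(-809\right) \left(- \frac{1}{2461}\right) - - \frac{953}{2101} = \frac{809}{2461} + \frac{953}{2101} = \frac{4045042}{5170561} \approx 0.78232$)
$F + V{\left(-23,61 \right)} = \frac{4045042}{5170561} - \frac{2257}{4} = - \frac{11653776009}{20682244}$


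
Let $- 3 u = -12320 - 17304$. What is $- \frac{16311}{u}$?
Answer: $- \frac{48933}{29624} \approx -1.6518$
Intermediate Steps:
$u = \frac{29624}{3}$ ($u = - \frac{-12320 - 17304}{3} = \left(- \frac{1}{3}\right) \left(-29624\right) = \frac{29624}{3} \approx 9874.7$)
$- \frac{16311}{u} = - \frac{16311}{\frac{29624}{3}} = \left(-16311\right) \frac{3}{29624} = - \frac{48933}{29624}$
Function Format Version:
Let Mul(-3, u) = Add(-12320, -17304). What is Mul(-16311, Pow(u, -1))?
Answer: Rational(-48933, 29624) ≈ -1.6518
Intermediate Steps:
u = Rational(29624, 3) (u = Mul(Rational(-1, 3), Add(-12320, -17304)) = Mul(Rational(-1, 3), -29624) = Rational(29624, 3) ≈ 9874.7)
Mul(-16311, Pow(u, -1)) = Mul(-16311, Pow(Rational(29624, 3), -1)) = Mul(-16311, Rational(3, 29624)) = Rational(-48933, 29624)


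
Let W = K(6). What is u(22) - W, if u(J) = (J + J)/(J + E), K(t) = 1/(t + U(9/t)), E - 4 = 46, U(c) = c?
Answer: 43/90 ≈ 0.47778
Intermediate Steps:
E = 50 (E = 4 + 46 = 50)
K(t) = 1/(t + 9/t)
W = 2/15 (W = 6/(9 + 6**2) = 6/(9 + 36) = 6/45 = 6*(1/45) = 2/15 ≈ 0.13333)
u(J) = 2*J/(50 + J) (u(J) = (J + J)/(J + 50) = (2*J)/(50 + J) = 2*J/(50 + J))
u(22) - W = 2*22/(50 + 22) - 1*2/15 = 2*22/72 - 2/15 = 2*22*(1/72) - 2/15 = 11/18 - 2/15 = 43/90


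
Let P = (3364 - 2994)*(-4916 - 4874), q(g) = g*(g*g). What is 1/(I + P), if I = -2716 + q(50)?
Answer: -1/3500016 ≈ -2.8571e-7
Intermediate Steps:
q(g) = g³ (q(g) = g*g² = g³)
P = -3622300 (P = 370*(-9790) = -3622300)
I = 122284 (I = -2716 + 50³ = -2716 + 125000 = 122284)
1/(I + P) = 1/(122284 - 3622300) = 1/(-3500016) = -1/3500016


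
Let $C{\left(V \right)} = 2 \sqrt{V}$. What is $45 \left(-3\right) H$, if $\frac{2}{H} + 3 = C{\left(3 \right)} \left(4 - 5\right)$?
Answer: $-270 + 180 \sqrt{3} \approx 41.769$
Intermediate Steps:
$H = \frac{2}{-3 - 2 \sqrt{3}}$ ($H = \frac{2}{-3 + 2 \sqrt{3} \left(4 - 5\right)} = \frac{2}{-3 + 2 \sqrt{3} \left(-1\right)} = \frac{2}{-3 - 2 \sqrt{3}} \approx -0.3094$)
$45 \left(-3\right) H = 45 \left(-3\right) \left(2 - \frac{4 \sqrt{3}}{3}\right) = - 135 \left(2 - \frac{4 \sqrt{3}}{3}\right) = -270 + 180 \sqrt{3}$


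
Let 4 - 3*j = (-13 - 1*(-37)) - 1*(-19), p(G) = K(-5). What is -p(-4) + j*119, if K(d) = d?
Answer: -1542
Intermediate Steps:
p(G) = -5
j = -13 (j = 4/3 - ((-13 - 1*(-37)) - 1*(-19))/3 = 4/3 - ((-13 + 37) + 19)/3 = 4/3 - (24 + 19)/3 = 4/3 - ⅓*43 = 4/3 - 43/3 = -13)
-p(-4) + j*119 = -1*(-5) - 13*119 = 5 - 1547 = -1542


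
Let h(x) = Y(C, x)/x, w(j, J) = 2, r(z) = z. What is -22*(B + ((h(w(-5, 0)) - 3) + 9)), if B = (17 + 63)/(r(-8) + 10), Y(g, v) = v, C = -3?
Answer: -1034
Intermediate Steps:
h(x) = 1 (h(x) = x/x = 1)
B = 40 (B = (17 + 63)/(-8 + 10) = 80/2 = 80*(1/2) = 40)
-22*(B + ((h(w(-5, 0)) - 3) + 9)) = -22*(40 + ((1 - 3) + 9)) = -22*(40 + (-2 + 9)) = -22*(40 + 7) = -22*47 = -1034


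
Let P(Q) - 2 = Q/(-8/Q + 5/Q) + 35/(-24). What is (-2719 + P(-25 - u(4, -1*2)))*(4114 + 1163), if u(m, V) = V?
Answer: -122206525/8 ≈ -1.5276e+7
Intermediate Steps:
P(Q) = 13/24 - Q²/3 (P(Q) = 2 + (Q/(-8/Q + 5/Q) + 35/(-24)) = 2 + (Q/((-3/Q)) + 35*(-1/24)) = 2 + (Q*(-Q/3) - 35/24) = 2 + (-Q²/3 - 35/24) = 2 + (-35/24 - Q²/3) = 13/24 - Q²/3)
(-2719 + P(-25 - u(4, -1*2)))*(4114 + 1163) = (-2719 + (13/24 - (-25 - (-1)*2)²/3))*(4114 + 1163) = (-2719 + (13/24 - (-25 - 1*(-2))²/3))*5277 = (-2719 + (13/24 - (-25 + 2)²/3))*5277 = (-2719 + (13/24 - ⅓*(-23)²))*5277 = (-2719 + (13/24 - ⅓*529))*5277 = (-2719 + (13/24 - 529/3))*5277 = (-2719 - 4219/24)*5277 = -69475/24*5277 = -122206525/8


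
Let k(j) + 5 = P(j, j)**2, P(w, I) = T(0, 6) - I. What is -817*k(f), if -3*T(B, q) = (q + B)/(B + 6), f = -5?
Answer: -123367/9 ≈ -13707.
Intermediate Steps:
T(B, q) = -(B + q)/(3*(6 + B)) (T(B, q) = -(q + B)/(3*(B + 6)) = -(B + q)/(3*(6 + B)))
P(w, I) = -1/3 - I (P(w, I) = (-1*0 - 1*6)/(3*(6 + 0)) - I = (1/3)*(0 - 6)/6 - I = (1/3)*(1/6)*(-6) - I = -1/3 - I)
k(j) = -5 + (-1/3 - j)**2
-817*k(f) = -817*(-5 + (1 + 3*(-5))**2/9) = -817*(-5 + (1 - 15)**2/9) = -817*(-5 + (1/9)*(-14)**2) = -817*(-5 + (1/9)*196) = -817*(-5 + 196/9) = -817*151/9 = -123367/9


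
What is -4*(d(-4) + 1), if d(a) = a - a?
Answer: -4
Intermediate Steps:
d(a) = 0
-4*(d(-4) + 1) = -4*(0 + 1) = -4*1 = -4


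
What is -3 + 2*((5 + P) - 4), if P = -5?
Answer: -11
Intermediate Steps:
-3 + 2*((5 + P) - 4) = -3 + 2*((5 - 5) - 4) = -3 + 2*(0 - 4) = -3 + 2*(-4) = -3 - 8 = -11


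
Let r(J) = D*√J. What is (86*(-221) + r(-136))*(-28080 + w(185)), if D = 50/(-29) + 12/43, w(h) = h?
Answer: 530172370 + 100533580*I*√34/1247 ≈ 5.3017e+8 + 4.7009e+5*I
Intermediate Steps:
D = -1802/1247 (D = 50*(-1/29) + 12*(1/43) = -50/29 + 12/43 = -1802/1247 ≈ -1.4451)
r(J) = -1802*√J/1247
(86*(-221) + r(-136))*(-28080 + w(185)) = (86*(-221) - 3604*I*√34/1247)*(-28080 + 185) = (-19006 - 3604*I*√34/1247)*(-27895) = 530172370 + 100533580*I*√34/1247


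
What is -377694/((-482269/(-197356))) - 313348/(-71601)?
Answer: -5337000099932852/34530942669 ≈ -1.5456e+5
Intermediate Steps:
-377694/((-482269/(-197356))) - 313348/(-71601) = -377694/((-482269*(-1/197356))) - 313348*(-1/71601) = -377694/482269/197356 + 313348/71601 = -377694*197356/482269 + 313348/71601 = -74540177064/482269 + 313348/71601 = -5337000099932852/34530942669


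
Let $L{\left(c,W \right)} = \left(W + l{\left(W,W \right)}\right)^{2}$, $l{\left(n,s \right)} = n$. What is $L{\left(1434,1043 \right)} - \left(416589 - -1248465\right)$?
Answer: $2686342$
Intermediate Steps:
$L{\left(c,W \right)} = 4 W^{2}$ ($L{\left(c,W \right)} = \left(W + W\right)^{2} = \left(2 W\right)^{2} = 4 W^{2}$)
$L{\left(1434,1043 \right)} - \left(416589 - -1248465\right) = 4 \cdot 1043^{2} - \left(416589 - -1248465\right) = 4 \cdot 1087849 - \left(416589 + 1248465\right) = 4351396 - 1665054 = 2686342$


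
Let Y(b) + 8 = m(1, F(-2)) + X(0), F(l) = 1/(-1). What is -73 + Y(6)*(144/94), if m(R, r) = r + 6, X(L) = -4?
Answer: -3935/47 ≈ -83.723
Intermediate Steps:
F(l) = -1
m(R, r) = 6 + r
Y(b) = -7 (Y(b) = -8 + ((6 - 1) - 4) = -8 + (5 - 4) = -8 + 1 = -7)
-73 + Y(6)*(144/94) = -73 - 1008/94 = -73 - 7*72/47 = -73 - 504/47 = -3935/47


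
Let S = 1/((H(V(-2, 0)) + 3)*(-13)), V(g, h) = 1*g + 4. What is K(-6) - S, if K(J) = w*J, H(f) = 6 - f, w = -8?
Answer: 4369/91 ≈ 48.011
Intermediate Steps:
V(g, h) = 4 + g (V(g, h) = g + 4 = 4 + g)
S = -1/91 (S = 1/(((6 - (4 - 2)) + 3)*(-13)) = -1/13/((6 - 1*2) + 3) = -1/13/((6 - 2) + 3) = -1/13/(4 + 3) = -1/13/7 = (⅐)*(-1/13) = -1/91 ≈ -0.010989)
K(J) = -8*J
K(-6) - S = -8*(-6) - 1*(-1/91) = 48 + 1/91 = 4369/91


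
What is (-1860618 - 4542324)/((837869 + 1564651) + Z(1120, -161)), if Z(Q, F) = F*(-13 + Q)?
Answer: -2134314/741431 ≈ -2.8786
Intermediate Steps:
(-1860618 - 4542324)/((837869 + 1564651) + Z(1120, -161)) = (-1860618 - 4542324)/((837869 + 1564651) - 161*(-13 + 1120)) = -6402942/(2402520 - 161*1107) = -6402942/(2402520 - 178227) = -6402942/2224293 = -6402942*1/2224293 = -2134314/741431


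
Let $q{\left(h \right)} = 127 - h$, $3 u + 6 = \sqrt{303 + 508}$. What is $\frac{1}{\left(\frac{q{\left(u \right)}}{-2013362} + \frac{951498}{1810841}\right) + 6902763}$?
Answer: $\frac{412895245857127342331064661600137}{2850118242905917747394459063089897802455} - \frac{9903159287629093083 \sqrt{811}}{2850118242905917747394459063089897802455} \approx 1.4487 \cdot 10^{-7}$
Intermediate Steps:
$u = -2 + \frac{\sqrt{811}}{3}$ ($u = -2 + \frac{\sqrt{303 + 508}}{3} = -2 + \frac{\sqrt{811}}{3} \approx 7.4927$)
$\frac{1}{\left(\frac{q{\left(u \right)}}{-2013362} + \frac{951498}{1810841}\right) + 6902763} = \frac{1}{\left(\frac{127 - \left(-2 + \frac{\sqrt{811}}{3}\right)}{-2013362} + \frac{951498}{1810841}\right) + 6902763} = \frac{1}{\left(\left(127 + \left(2 - \frac{\sqrt{811}}{3}\right)\right) \left(- \frac{1}{2013362}\right) + 951498 \cdot \frac{1}{1810841}\right) + 6902763} = \frac{1}{\left(\left(129 - \frac{\sqrt{811}}{3}\right) \left(- \frac{1}{2013362}\right) + \frac{951498}{1810841}\right) + 6902763} = \frac{1}{\left(\left(- \frac{129}{2013362} + \frac{\sqrt{811}}{6040086}\right) + \frac{951498}{1810841}\right) + 6902763} = \frac{1}{\left(\frac{1915476317787}{3645878457442} + \frac{\sqrt{811}}{6040086}\right) + 6902763} = \frac{1}{\frac{25166636834004030033}{3645878457442} + \frac{\sqrt{811}}{6040086}}$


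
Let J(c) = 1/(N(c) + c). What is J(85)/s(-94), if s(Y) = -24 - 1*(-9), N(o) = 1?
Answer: -1/1290 ≈ -0.00077519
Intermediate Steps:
s(Y) = -15 (s(Y) = -24 + 9 = -15)
J(c) = 1/(1 + c)
J(85)/s(-94) = 1/((1 + 85)*(-15)) = -1/15/86 = (1/86)*(-1/15) = -1/1290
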